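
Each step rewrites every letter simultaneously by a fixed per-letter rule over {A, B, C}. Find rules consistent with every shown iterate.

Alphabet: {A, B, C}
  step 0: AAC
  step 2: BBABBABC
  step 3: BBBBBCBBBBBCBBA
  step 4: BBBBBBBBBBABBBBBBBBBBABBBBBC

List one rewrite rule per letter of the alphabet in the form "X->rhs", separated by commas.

A->BC, B->BB, C->A

  step 3 ⇒ step 4: BBBBBCBBBBBCBBA ⇒ BB·BB·BB·BB·BB·A·BB·BB·BB·BB·BB·A·BB·BB·BC
    A ↦ BC
    B ↦ BB
    C ↦ A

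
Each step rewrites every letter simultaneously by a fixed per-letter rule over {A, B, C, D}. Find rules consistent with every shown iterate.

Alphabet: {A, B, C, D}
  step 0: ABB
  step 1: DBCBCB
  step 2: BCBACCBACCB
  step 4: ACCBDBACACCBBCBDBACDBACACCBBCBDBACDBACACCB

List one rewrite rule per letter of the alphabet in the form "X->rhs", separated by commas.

  step 1 ⇒ step 2: DBCBCB ⇒ B·CB·AC·CB·AC·CB
    B ↦ CB
    C ↦ AC
    D ↦ B
  step 0 ⇒ step 1: ABB ⇒ DB·CB·CB
    A ↦ DB

A->DB, B->CB, C->AC, D->B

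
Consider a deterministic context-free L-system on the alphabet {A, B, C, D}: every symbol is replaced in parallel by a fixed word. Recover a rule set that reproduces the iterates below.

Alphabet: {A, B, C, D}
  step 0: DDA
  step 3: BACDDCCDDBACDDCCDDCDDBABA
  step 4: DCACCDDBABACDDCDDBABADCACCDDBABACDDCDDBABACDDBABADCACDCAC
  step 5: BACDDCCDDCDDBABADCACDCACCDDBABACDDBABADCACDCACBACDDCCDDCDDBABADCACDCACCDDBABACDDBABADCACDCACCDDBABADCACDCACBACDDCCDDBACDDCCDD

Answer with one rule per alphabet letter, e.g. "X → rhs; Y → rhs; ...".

A->C, B->DCA, C->CDD, D->BA

  step 4 ⇒ step 5: DCACCDDBABACDDCDDBABADCACCDDBABACDDCDDBABACDDBABADCACDCAC ⇒ BA·CDD·C·CDD·CDD·BA·BA·DCA·C·DCA·C·CDD·BA·BA·CDD·BA·BA·DCA·C·DCA·C·BA·CDD·C·CDD·CDD·BA·BA·DCA·C·DCA·C·CDD·BA·BA·CDD·BA·BA·DCA·C·DCA·C·CDD·BA·BA·DCA·C·DCA·C·BA·CDD·C·CDD·BA·CDD·C·CDD
    A ↦ C
    B ↦ DCA
    C ↦ CDD
    D ↦ BA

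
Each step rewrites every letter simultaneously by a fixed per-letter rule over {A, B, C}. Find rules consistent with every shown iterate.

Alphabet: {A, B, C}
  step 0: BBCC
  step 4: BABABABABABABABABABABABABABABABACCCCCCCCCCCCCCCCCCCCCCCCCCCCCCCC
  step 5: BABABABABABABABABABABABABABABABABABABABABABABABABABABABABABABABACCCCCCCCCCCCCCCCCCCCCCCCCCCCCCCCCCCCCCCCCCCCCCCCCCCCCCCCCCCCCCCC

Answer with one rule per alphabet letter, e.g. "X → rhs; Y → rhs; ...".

A->BA, B->BA, C->CC

  step 4 ⇒ step 5: BABABABABABABABABABABABABABABABACCCCCCCCCCCCCCCCCCCCCCCCCCCCCCCC ⇒ BA·BA·BA·BA·BA·BA·BA·BA·BA·BA·BA·BA·BA·BA·BA·BA·BA·BA·BA·BA·BA·BA·BA·BA·BA·BA·BA·BA·BA·BA·BA·BA·CC·CC·CC·CC·CC·CC·CC·CC·CC·CC·CC·CC·CC·CC·CC·CC·CC·CC·CC·CC·CC·CC·CC·CC·CC·CC·CC·CC·CC·CC·CC·CC
    A ↦ BA
    B ↦ BA
    C ↦ CC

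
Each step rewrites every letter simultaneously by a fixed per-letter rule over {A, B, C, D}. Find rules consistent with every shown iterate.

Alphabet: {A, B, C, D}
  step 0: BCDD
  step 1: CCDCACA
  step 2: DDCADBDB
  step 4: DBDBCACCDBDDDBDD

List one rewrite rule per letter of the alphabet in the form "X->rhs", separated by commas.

A->B, B->CC, C->D, D->CA

  step 1 ⇒ step 2: CCDCACA ⇒ D·D·CA·D·B·D·B
    A ↦ B
    C ↦ D
    D ↦ CA
  step 0 ⇒ step 1: BCDD ⇒ CC·D·CA·CA
    B ↦ CC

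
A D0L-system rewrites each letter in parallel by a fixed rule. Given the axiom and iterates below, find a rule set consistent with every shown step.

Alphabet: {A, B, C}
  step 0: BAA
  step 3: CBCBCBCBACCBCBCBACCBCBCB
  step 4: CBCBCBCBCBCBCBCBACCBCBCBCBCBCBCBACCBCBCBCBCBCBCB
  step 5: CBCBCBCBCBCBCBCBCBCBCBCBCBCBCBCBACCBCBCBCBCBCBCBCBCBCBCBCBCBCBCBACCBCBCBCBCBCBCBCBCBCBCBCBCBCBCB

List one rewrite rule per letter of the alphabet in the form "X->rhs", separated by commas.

A->AC, B->CB, C->CB

  step 4 ⇒ step 5: CBCBCBCBCBCBCBCBACCBCBCBCBCBCBCBACCBCBCBCBCBCBCB ⇒ CB·CB·CB·CB·CB·CB·CB·CB·CB·CB·CB·CB·CB·CB·CB·CB·AC·CB·CB·CB·CB·CB·CB·CB·CB·CB·CB·CB·CB·CB·CB·CB·AC·CB·CB·CB·CB·CB·CB·CB·CB·CB·CB·CB·CB·CB·CB·CB
    A ↦ AC
    B ↦ CB
    C ↦ CB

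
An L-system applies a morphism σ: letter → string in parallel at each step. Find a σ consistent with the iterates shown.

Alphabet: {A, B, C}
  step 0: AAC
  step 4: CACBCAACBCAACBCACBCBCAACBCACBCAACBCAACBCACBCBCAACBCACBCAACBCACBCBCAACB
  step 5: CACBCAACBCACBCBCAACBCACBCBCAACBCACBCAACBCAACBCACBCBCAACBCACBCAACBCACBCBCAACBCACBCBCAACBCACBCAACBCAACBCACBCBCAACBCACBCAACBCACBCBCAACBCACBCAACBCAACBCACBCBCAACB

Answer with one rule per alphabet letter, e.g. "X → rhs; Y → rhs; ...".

A->CB, B->ACB, C->CA

  step 4 ⇒ step 5: CACBCAACBCAACBCACBCBCAACBCACBCAACBCAACBCACBCBCAACBCACBCAACBCACBCBCAACB ⇒ CA·CB·CA·ACB·CA·CB·CB·CA·ACB·CA·CB·CB·CA·ACB·CA·CB·CA·ACB·CA·ACB·CA·CB·CB·CA·ACB·CA·CB·CA·ACB·CA·CB·CB·CA·ACB·CA·CB·CB·CA·ACB·CA·CB·CA·ACB·CA·ACB·CA·CB·CB·CA·ACB·CA·CB·CA·ACB·CA·CB·CB·CA·ACB·CA·CB·CA·ACB·CA·ACB·CA·CB·CB·CA·ACB
    A ↦ CB
    B ↦ ACB
    C ↦ CA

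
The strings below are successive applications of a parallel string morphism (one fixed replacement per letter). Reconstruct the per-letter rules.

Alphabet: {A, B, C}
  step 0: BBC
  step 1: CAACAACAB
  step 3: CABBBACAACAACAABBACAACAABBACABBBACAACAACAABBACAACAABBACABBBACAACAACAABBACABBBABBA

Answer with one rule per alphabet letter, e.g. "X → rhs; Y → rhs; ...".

  step 0 ⇒ step 1: BBC ⇒ CAA·CAA·CAB
    B ↦ CAA
    C ↦ CAB
    A ↦ BBA  (constrained at step 1)

A->BBA, B->CAA, C->CAB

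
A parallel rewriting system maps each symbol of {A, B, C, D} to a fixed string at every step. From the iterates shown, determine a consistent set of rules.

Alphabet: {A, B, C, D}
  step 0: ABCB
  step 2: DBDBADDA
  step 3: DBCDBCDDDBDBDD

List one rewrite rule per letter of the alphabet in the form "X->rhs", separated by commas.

  step 2 ⇒ step 3: DBDBADDA ⇒ DB·C·DB·C·DD·DB·DB·DD
    A ↦ DD
    B ↦ C
    D ↦ DB
    C ↦ A  (constrained at step 0)

A->DD, B->C, C->A, D->DB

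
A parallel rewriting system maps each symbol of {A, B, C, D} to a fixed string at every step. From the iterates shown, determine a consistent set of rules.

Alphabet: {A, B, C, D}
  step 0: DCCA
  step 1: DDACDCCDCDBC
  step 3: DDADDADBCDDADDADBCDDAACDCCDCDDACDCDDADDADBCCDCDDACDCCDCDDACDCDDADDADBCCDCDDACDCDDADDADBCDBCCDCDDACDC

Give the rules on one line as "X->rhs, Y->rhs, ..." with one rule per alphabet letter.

  step 0 ⇒ step 1: DCCA ⇒ DDA·CDC·CDC·DBC
    A ↦ DBC
    C ↦ CDC
    D ↦ DDA
    B ↦ A  (constrained at step 1)

A->DBC, B->A, C->CDC, D->DDA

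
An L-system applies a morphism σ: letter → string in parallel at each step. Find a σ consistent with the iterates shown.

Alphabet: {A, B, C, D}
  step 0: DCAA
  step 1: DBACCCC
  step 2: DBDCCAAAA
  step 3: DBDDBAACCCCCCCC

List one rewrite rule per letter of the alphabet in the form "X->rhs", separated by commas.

A->CC, B->D, C->A, D->DB

  step 2 ⇒ step 3: DBDCCAAAA ⇒ DB·D·DB·A·A·CC·CC·CC·CC
    A ↦ CC
    B ↦ D
    C ↦ A
    D ↦ DB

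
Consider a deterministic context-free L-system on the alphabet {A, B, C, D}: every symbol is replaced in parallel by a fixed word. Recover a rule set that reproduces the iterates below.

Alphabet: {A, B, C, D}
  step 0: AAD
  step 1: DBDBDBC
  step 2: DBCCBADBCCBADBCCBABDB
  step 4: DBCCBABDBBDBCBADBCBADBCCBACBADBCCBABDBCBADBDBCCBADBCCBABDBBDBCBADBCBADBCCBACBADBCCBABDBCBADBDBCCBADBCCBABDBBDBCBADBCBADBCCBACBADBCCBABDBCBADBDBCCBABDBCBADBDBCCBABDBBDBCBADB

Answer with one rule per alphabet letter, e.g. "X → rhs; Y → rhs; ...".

A->DB, B->CBA, C->BDB, D->DBC

  step 1 ⇒ step 2: DBDBDBC ⇒ DBC·CBA·DBC·CBA·DBC·CBA·BDB
    B ↦ CBA
    C ↦ BDB
    D ↦ DBC
  step 0 ⇒ step 1: AAD ⇒ DB·DB·DBC
    A ↦ DB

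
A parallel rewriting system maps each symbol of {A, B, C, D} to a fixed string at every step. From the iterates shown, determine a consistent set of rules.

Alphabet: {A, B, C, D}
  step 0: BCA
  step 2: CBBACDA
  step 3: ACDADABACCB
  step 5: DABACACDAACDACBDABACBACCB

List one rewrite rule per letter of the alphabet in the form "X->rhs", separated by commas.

A->B, B->DA, C->AC, D->C

  step 2 ⇒ step 3: CBBACDA ⇒ AC·DA·DA·B·AC·C·B
    A ↦ B
    B ↦ DA
    C ↦ AC
    D ↦ C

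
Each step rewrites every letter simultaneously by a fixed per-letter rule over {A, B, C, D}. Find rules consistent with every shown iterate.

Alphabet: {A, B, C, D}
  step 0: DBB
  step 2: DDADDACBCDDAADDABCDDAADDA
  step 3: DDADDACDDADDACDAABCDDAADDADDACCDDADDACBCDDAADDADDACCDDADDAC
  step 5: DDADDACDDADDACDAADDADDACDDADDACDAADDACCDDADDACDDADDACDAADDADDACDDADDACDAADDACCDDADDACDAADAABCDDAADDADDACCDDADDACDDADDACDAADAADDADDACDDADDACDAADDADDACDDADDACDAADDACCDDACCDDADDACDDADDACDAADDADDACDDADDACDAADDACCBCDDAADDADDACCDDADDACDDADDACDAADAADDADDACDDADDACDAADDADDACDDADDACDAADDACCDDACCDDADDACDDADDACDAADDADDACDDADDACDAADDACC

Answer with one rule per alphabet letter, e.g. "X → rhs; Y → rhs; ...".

  step 2 ⇒ step 3: DDADDACBCDDAADDABCDDAADDA ⇒ DDA·DDA·C·DDA·DDA·C·DAA·BCD·DAA·DDA·DDA·C·C·DDA·DDA·C·BCD·DAA·DDA·DDA·C·C·DDA·DDA·C
    A ↦ C
    B ↦ BCD
    C ↦ DAA
    D ↦ DDA

A->C, B->BCD, C->DAA, D->DDA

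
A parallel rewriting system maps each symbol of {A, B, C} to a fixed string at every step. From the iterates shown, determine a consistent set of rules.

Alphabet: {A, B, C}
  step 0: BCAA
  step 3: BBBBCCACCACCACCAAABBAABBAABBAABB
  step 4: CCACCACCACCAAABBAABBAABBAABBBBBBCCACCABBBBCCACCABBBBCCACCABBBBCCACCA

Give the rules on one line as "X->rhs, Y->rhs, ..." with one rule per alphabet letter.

  step 3 ⇒ step 4: BBBBCCACCACCACCAAABBAABBAABBAABB ⇒ CCA·CCA·CCA·CCA·A·A·BB·A·A·BB·A·A·BB·A·A·BB·BB·BB·CCA·CCA·BB·BB·CCA·CCA·BB·BB·CCA·CCA·BB·BB·CCA·CCA
    A ↦ BB
    B ↦ CCA
    C ↦ A

A->BB, B->CCA, C->A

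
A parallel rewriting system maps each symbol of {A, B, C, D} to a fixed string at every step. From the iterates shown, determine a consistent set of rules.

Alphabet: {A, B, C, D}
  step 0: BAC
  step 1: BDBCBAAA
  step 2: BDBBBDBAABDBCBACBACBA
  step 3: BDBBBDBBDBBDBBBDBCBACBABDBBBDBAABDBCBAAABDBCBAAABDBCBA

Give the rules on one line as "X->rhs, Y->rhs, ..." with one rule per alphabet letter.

  step 2 ⇒ step 3: BDBBBDBAABDBCBACBACBA ⇒ BDB·B·BDB·BDB·BDB·B·BDB·CBA·CBA·BDB·B·BDB·AA·BDB·CBA·AA·BDB·CBA·AA·BDB·CBA
    A ↦ CBA
    B ↦ BDB
    C ↦ AA
    D ↦ B

A->CBA, B->BDB, C->AA, D->B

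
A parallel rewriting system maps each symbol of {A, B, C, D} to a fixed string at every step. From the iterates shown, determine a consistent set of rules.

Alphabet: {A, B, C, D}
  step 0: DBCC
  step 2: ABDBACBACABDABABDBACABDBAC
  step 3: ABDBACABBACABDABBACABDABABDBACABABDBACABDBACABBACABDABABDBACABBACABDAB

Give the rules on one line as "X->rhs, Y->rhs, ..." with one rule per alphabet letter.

  step 2 ⇒ step 3: ABDBACBACABDABABDBACABDBAC ⇒ ABD·BAC·AB·BAC·ABD·AB·BAC·ABD·AB·ABD·BAC·AB·ABD·BAC·ABD·BAC·AB·BAC·ABD·AB·ABD·BAC·AB·BAC·ABD·AB
    A ↦ ABD
    B ↦ BAC
    C ↦ AB
    D ↦ AB

A->ABD, B->BAC, C->AB, D->AB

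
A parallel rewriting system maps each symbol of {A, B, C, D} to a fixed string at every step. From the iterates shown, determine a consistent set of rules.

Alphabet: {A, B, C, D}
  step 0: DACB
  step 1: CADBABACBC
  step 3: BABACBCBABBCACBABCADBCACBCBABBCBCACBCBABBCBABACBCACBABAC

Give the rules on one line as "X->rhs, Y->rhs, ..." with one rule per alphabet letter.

A->BAB, B->BC, C->AC, D->CAD

  step 0 ⇒ step 1: DACB ⇒ CAD·BAB·AC·BC
    A ↦ BAB
    B ↦ BC
    C ↦ AC
    D ↦ CAD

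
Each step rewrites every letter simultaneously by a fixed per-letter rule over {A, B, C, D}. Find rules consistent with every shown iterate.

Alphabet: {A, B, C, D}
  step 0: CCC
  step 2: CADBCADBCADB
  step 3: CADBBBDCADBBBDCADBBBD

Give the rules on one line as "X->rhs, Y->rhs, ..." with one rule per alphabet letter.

  step 2 ⇒ step 3: CADBCADBCADB ⇒ CA·DB·BB·D·CA·DB·BB·D·CA·DB·BB·D
    A ↦ DB
    B ↦ D
    C ↦ CA
    D ↦ BB

A->DB, B->D, C->CA, D->BB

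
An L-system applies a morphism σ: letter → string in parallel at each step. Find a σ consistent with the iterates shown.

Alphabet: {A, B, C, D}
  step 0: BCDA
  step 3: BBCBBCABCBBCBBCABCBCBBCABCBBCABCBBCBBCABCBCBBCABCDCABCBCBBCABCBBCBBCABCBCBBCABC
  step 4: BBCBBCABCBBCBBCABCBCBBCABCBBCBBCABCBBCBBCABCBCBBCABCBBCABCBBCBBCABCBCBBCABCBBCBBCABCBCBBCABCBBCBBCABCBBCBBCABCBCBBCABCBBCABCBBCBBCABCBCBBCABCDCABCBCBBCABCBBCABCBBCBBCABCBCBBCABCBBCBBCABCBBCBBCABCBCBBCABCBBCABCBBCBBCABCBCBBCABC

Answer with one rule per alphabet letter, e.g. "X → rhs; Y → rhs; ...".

  step 3 ⇒ step 4: BBCBBCABCBBCBBCABCBCBBCABCBBCABCBBCBBCABCBCBBCABCDCABCBCBBCABCBBCBBCABCBCBBCABC ⇒ BBC·BBC·ABC·BBC·BBC·ABC·BC·BBC·ABC·BBC·BBC·ABC·BBC·BBC·ABC·BC·BBC·ABC·BBC·ABC·BBC·BBC·ABC·BC·BBC·ABC·BBC·BBC·ABC·BC·BBC·ABC·BBC·BBC·ABC·BBC·BBC·ABC·BC·BBC·ABC·BBC·ABC·BBC·BBC·ABC·BC·BBC·ABC·DC·ABC·BC·BBC·ABC·BBC·ABC·BBC·BBC·ABC·BC·BBC·ABC·BBC·BBC·ABC·BBC·BBC·ABC·BC·BBC·ABC·BBC·ABC·BBC·BBC·ABC·BC·BBC·ABC
    A ↦ BC
    B ↦ BBC
    C ↦ ABC
    D ↦ DC

A->BC, B->BBC, C->ABC, D->DC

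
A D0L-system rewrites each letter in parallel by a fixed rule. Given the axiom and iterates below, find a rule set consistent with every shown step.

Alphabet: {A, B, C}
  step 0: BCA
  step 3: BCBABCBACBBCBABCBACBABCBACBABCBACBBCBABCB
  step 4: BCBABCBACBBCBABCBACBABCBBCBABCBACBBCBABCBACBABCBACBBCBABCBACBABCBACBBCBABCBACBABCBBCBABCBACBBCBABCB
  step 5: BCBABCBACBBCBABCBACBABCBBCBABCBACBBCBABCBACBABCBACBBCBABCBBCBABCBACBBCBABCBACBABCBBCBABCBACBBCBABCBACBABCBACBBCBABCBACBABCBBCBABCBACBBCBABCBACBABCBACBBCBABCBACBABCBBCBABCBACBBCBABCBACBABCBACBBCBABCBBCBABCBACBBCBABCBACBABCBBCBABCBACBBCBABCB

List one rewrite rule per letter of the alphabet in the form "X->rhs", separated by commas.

  step 4 ⇒ step 5: BCBABCBACBBCBABCBACBABCBBCBABCBACBBCBABCBACBABCBACBBCBABCBACBABCBACBBCBABCBACBABCBBCBABCBACBBCBABCB ⇒ BCB·A·BCB·ACB·BCB·A·BCB·ACB·A·BCB·BCB·A·BCB·ACB·BCB·A·BCB·ACB·A·BCB·ACB·BCB·A·BCB·BCB·A·BCB·ACB·BCB·A·BCB·ACB·A·BCB·BCB·A·BCB·ACB·BCB·A·BCB·ACB·A·BCB·ACB·BCB·A·BCB·ACB·A·BCB·BCB·A·BCB·ACB·BCB·A·BCB·ACB·A·BCB·ACB·BCB·A·BCB·ACB·A·BCB·BCB·A·BCB·ACB·BCB·A·BCB·ACB·A·BCB·ACB·BCB·A·BCB·BCB·A·BCB·ACB·BCB·A·BCB·ACB·A·BCB·BCB·A·BCB·ACB·BCB·A·BCB
    A ↦ ACB
    B ↦ BCB
    C ↦ A

A->ACB, B->BCB, C->A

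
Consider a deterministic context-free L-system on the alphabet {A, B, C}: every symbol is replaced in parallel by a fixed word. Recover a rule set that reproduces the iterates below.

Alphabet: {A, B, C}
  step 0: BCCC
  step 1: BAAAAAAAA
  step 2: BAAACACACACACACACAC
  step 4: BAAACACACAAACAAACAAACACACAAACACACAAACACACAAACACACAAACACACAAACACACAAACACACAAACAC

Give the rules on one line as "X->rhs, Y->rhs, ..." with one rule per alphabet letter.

A->AC, B->BAA, C->AA

  step 1 ⇒ step 2: BAAAAAAAA ⇒ BAA·AC·AC·AC·AC·AC·AC·AC·AC
    A ↦ AC
    B ↦ BAA
  step 0 ⇒ step 1: BCCC ⇒ BAA·AA·AA·AA
    C ↦ AA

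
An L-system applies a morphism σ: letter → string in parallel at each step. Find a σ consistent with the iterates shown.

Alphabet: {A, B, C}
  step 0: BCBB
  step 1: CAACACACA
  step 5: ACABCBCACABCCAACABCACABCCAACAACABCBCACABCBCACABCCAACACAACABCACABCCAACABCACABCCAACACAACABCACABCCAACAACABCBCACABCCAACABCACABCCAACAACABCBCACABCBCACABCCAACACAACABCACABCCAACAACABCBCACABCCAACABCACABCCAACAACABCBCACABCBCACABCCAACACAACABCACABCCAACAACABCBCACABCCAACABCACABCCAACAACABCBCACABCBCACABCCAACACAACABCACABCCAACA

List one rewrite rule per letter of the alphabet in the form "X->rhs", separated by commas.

A->BC, B->CA, C->ACA

  step 0 ⇒ step 1: BCBB ⇒ CA·ACA·CA·CA
    B ↦ CA
    C ↦ ACA
    A ↦ BC  (constrained at step 1)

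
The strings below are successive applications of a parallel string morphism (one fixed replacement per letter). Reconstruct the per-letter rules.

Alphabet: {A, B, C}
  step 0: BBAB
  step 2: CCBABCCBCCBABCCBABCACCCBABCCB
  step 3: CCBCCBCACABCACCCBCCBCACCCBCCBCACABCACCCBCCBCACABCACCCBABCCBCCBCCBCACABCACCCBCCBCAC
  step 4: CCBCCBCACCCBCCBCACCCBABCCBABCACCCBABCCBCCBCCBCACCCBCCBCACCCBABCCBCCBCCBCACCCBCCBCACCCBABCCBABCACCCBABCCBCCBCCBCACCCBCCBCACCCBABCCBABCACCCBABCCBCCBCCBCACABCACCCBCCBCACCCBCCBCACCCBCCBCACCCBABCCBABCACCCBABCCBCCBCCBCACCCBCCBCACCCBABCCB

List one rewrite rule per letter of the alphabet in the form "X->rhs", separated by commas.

  step 3 ⇒ step 4: CCBCCBCACABCACCCBCCBCACCCBCCBCACABCACCCBCCBCACABCACCCBABCCBCCBCCBCACABCACCCBCCBCAC ⇒ CCB·CCB·CAC·CCB·CCB·CAC·CCB·AB·CCB·AB·CAC·CCB·AB·CCB·CCB·CCB·CAC·CCB·CCB·CAC·CCB·AB·CCB·CCB·CCB·CAC·CCB·CCB·CAC·CCB·AB·CCB·AB·CAC·CCB·AB·CCB·CCB·CCB·CAC·CCB·CCB·CAC·CCB·AB·CCB·AB·CAC·CCB·AB·CCB·CCB·CCB·CAC·AB·CAC·CCB·CCB·CAC·CCB·CCB·CAC·CCB·CCB·CAC·CCB·AB·CCB·AB·CAC·CCB·AB·CCB·CCB·CCB·CAC·CCB·CCB·CAC·CCB·AB·CCB
    A ↦ AB
    B ↦ CAC
    C ↦ CCB

A->AB, B->CAC, C->CCB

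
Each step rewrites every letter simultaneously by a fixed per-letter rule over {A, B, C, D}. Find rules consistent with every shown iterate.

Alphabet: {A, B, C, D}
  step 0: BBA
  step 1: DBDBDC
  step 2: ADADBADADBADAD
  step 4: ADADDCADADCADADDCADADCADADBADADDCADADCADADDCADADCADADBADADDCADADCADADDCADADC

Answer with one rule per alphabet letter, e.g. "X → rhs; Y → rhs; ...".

  step 1 ⇒ step 2: DBDBDC ⇒ ADA·DB·ADA·DB·ADA·D
    B ↦ DB
    C ↦ D
    D ↦ ADA
  step 0 ⇒ step 1: BBA ⇒ DB·DB·DC
    A ↦ DC

A->DC, B->DB, C->D, D->ADA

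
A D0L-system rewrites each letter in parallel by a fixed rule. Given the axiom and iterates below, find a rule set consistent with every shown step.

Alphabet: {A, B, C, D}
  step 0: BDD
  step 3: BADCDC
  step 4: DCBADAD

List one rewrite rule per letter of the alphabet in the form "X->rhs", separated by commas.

A->B, B->DC, C->D, D->A

  step 3 ⇒ step 4: BADCDC ⇒ DC·B·A·D·A·D
    A ↦ B
    B ↦ DC
    C ↦ D
    D ↦ A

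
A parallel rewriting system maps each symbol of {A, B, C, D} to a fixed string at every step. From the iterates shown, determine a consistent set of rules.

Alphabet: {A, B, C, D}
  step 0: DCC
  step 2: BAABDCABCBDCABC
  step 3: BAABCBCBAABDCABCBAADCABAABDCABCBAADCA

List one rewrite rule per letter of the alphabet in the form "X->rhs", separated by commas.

A->BC, B->BAA, C->DCA, D->B

  step 2 ⇒ step 3: BAABDCABCBDCABC ⇒ BAA·BC·BC·BAA·B·DCA·BC·BAA·DCA·BAA·B·DCA·BC·BAA·DCA
    A ↦ BC
    B ↦ BAA
    C ↦ DCA
    D ↦ B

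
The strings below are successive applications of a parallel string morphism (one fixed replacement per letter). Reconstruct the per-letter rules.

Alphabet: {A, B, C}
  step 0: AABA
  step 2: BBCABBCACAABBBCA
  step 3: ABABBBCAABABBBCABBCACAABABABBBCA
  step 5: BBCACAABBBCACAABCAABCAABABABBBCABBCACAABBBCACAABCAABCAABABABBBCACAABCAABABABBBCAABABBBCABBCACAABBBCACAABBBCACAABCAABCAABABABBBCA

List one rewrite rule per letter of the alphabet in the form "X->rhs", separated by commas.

A->CA, B->AB, C->BB

  step 2 ⇒ step 3: BBCABBCACAABBBCA ⇒ AB·AB·BB·CA·AB·AB·BB·CA·BB·CA·CA·AB·AB·AB·BB·CA
    A ↦ CA
    B ↦ AB
    C ↦ BB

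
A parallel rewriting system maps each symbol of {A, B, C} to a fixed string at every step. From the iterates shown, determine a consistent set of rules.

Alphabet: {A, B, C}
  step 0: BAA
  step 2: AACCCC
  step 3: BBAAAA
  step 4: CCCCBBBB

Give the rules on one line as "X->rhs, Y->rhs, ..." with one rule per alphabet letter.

A->B, B->CC, C->A

  step 3 ⇒ step 4: BBAAAA ⇒ CC·CC·B·B·B·B
    A ↦ B
    B ↦ CC
  step 2 ⇒ step 3: AACCCC ⇒ B·B·A·A·A·A
    C ↦ A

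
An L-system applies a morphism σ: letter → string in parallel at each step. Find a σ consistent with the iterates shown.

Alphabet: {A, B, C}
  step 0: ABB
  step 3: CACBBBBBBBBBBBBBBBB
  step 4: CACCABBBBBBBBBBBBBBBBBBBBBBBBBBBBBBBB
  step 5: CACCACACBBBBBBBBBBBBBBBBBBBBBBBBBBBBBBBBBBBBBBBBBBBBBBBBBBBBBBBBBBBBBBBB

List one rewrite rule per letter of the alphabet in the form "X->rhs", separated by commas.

  step 4 ⇒ step 5: CACCABBBBBBBBBBBBBBBBBBBBBBBBBBBBBBBB ⇒ CA·C·CA·CA·C·BB·BB·BB·BB·BB·BB·BB·BB·BB·BB·BB·BB·BB·BB·BB·BB·BB·BB·BB·BB·BB·BB·BB·BB·BB·BB·BB·BB·BB·BB·BB·BB
    A ↦ C
    B ↦ BB
    C ↦ CA

A->C, B->BB, C->CA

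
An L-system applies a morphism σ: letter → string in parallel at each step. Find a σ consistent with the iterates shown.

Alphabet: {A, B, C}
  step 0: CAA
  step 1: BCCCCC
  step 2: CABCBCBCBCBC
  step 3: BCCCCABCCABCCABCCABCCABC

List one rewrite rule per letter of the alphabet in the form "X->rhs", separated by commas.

  step 2 ⇒ step 3: CABCBCBCBCBC ⇒ BC·CC·CA·BC·CA·BC·CA·BC·CA·BC·CA·BC
    A ↦ CC
    B ↦ CA
    C ↦ BC

A->CC, B->CA, C->BC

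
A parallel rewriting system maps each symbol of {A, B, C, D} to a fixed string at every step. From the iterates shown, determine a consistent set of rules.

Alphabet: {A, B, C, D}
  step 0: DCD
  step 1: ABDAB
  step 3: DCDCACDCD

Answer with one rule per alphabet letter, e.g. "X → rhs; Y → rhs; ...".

  step 0 ⇒ step 1: DCD ⇒ AB·D·AB
    C ↦ D
    D ↦ AB
    A ↦ C  (constrained at step 1)
    B ↦ AC  (constrained at step 1)

A->C, B->AC, C->D, D->AB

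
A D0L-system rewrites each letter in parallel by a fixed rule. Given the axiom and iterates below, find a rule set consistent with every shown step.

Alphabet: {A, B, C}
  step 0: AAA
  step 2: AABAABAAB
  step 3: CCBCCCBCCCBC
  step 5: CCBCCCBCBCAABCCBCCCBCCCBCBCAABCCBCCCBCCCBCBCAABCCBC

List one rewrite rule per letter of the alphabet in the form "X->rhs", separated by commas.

A->C, B->BC, C->AAB

  step 2 ⇒ step 3: AABAABAAB ⇒ C·C·BC·C·C·BC·C·C·BC
    A ↦ C
    B ↦ BC
    C ↦ AAB  (constrained at step 3)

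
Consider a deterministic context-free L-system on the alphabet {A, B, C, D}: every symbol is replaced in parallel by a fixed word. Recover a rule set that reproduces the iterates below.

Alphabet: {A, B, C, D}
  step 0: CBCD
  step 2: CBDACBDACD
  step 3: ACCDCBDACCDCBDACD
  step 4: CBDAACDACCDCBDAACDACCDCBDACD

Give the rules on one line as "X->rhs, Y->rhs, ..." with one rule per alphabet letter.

  step 3 ⇒ step 4: ACCDCBDACCDCBDACD ⇒ CBD·A·A·CD·A·C·CD·CBD·A·A·CD·A·C·CD·CBD·A·CD
    A ↦ CBD
    B ↦ C
    C ↦ A
    D ↦ CD

A->CBD, B->C, C->A, D->CD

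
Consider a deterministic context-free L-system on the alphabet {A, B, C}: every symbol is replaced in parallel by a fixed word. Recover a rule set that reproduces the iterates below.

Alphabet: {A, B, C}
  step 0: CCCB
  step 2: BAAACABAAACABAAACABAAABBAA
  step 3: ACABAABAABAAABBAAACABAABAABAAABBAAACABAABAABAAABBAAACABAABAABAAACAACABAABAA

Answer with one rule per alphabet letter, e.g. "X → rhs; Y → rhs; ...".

  step 2 ⇒ step 3: BAAACABAAACABAAACABAAABBAA ⇒ ACA·BAA·BAA·BAA·AB·BAA·ACA·BAA·BAA·BAA·AB·BAA·ACA·BAA·BAA·BAA·AB·BAA·ACA·BAA·BAA·BAA·ACA·ACA·BAA·BAA
    A ↦ BAA
    B ↦ ACA
    C ↦ AB

A->BAA, B->ACA, C->AB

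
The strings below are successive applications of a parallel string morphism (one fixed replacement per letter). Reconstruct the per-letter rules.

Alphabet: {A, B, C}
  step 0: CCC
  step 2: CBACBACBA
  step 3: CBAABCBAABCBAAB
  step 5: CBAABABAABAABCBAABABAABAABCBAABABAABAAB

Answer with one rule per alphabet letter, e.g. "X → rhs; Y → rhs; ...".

A->AB, B->A, C->CB

  step 2 ⇒ step 3: CBACBACBA ⇒ CB·A·AB·CB·A·AB·CB·A·AB
    A ↦ AB
    B ↦ A
    C ↦ CB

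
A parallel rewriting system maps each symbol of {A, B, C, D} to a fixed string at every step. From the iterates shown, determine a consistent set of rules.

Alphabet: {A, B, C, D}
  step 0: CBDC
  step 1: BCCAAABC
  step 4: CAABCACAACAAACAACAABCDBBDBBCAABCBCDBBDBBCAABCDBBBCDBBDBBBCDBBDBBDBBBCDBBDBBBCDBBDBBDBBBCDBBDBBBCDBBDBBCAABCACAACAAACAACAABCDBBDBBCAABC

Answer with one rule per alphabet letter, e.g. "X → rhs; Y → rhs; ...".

A->DBB, B->CAA, C->BC, D->A

  step 0 ⇒ step 1: CBDC ⇒ BC·CAA·A·BC
    B ↦ CAA
    C ↦ BC
    D ↦ A
    A ↦ DBB  (constrained at step 1)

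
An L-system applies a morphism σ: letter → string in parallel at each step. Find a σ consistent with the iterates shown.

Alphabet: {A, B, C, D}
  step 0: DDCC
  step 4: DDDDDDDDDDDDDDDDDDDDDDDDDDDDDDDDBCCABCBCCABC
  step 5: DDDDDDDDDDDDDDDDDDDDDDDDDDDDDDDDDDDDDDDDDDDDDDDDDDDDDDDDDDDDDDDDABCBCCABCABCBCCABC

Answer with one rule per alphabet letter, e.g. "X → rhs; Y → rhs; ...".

A->C, B->A, C->BC, D->DD

  step 4 ⇒ step 5: DDDDDDDDDDDDDDDDDDDDDDDDDDDDDDDDBCCABCBCCABC ⇒ DD·DD·DD·DD·DD·DD·DD·DD·DD·DD·DD·DD·DD·DD·DD·DD·DD·DD·DD·DD·DD·DD·DD·DD·DD·DD·DD·DD·DD·DD·DD·DD·A·BC·BC·C·A·BC·A·BC·BC·C·A·BC
    A ↦ C
    B ↦ A
    C ↦ BC
    D ↦ DD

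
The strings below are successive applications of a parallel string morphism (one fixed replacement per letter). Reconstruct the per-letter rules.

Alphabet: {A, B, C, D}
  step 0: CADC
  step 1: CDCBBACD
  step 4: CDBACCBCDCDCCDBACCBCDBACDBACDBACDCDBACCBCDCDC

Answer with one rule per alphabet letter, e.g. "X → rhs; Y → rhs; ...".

A->CB, B->C, C->CD, D->BA

  step 0 ⇒ step 1: CADC ⇒ CD·CB·BA·CD
    A ↦ CB
    C ↦ CD
    D ↦ BA
    B ↦ C  (constrained at step 1)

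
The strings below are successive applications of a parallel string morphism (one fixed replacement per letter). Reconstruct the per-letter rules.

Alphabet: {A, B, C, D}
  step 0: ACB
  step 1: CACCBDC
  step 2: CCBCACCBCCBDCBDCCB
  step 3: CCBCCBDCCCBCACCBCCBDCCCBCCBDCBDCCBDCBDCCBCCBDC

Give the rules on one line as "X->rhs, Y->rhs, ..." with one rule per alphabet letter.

  step 2 ⇒ step 3: CCBCACCBCCBDCBDCCB ⇒ CCB·CCB·DC·CCB·CA·CCB·CCB·DC·CCB·CCB·DC·BD·CCB·DC·BD·CCB·CCB·DC
    A ↦ CA
    B ↦ DC
    C ↦ CCB
    D ↦ BD

A->CA, B->DC, C->CCB, D->BD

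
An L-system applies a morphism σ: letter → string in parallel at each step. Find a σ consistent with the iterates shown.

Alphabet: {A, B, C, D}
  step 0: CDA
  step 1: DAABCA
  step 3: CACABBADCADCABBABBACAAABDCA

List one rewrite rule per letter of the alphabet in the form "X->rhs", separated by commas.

  step 0 ⇒ step 1: CDA ⇒ D·AAB·CA
    A ↦ CA
    C ↦ D
    D ↦ AAB
    B ↦ BBA  (constrained at step 1)

A->CA, B->BBA, C->D, D->AAB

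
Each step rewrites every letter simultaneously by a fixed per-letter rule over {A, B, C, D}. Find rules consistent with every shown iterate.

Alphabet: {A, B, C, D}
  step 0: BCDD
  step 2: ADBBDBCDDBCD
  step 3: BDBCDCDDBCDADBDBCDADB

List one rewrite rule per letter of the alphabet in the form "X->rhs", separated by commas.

A->B, B->CD, C->A, D->DB

  step 2 ⇒ step 3: ADBBDBCDDBCD ⇒ B·DB·CD·CD·DB·CD·A·DB·DB·CD·A·DB
    A ↦ B
    B ↦ CD
    C ↦ A
    D ↦ DB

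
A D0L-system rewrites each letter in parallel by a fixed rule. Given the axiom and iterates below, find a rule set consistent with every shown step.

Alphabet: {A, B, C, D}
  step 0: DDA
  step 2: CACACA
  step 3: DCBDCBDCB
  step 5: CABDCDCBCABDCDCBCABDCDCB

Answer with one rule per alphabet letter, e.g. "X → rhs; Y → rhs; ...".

  step 2 ⇒ step 3: CACACA ⇒ DC·B·DC·B·DC·B
    A ↦ B
    C ↦ DC
    B ↦ CA  (constrained at step 3)
    D ↦ B  (constrained at step 0)

A->B, B->CA, C->DC, D->B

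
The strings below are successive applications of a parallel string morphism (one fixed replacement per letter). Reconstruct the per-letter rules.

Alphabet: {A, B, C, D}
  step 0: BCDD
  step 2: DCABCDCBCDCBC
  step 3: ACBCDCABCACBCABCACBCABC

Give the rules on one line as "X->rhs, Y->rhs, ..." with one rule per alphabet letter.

  step 2 ⇒ step 3: DCABCDCBCDCBC ⇒ AC·BC·DC·A·BC·AC·BC·A·BC·AC·BC·A·BC
    A ↦ DC
    B ↦ A
    C ↦ BC
    D ↦ AC

A->DC, B->A, C->BC, D->AC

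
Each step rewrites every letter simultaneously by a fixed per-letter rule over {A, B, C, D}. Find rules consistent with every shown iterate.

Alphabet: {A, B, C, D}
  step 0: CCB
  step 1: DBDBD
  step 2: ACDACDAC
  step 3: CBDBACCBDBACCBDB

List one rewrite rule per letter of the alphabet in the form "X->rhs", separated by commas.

  step 2 ⇒ step 3: ACDACDAC ⇒ CB·DB·AC·CB·DB·AC·CB·DB
    A ↦ CB
    C ↦ DB
    D ↦ AC
  step 0 ⇒ step 1: CCB ⇒ DB·DB·D
    B ↦ D

A->CB, B->D, C->DB, D->AC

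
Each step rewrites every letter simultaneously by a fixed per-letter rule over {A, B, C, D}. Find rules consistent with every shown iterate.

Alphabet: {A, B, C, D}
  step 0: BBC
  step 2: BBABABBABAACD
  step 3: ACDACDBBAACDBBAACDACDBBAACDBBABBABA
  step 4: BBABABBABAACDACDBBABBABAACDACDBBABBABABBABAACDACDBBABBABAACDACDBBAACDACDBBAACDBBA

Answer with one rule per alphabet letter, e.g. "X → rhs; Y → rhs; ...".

A->BBA, B->ACD, C->B, D->A

  step 3 ⇒ step 4: ACDACDBBAACDBBAACDACDBBAACDBBABBABA ⇒ BBA·B·A·BBA·B·A·ACD·ACD·BBA·BBA·B·A·ACD·ACD·BBA·BBA·B·A·BBA·B·A·ACD·ACD·BBA·BBA·B·A·ACD·ACD·BBA·ACD·ACD·BBA·ACD·BBA
    A ↦ BBA
    B ↦ ACD
    C ↦ B
    D ↦ A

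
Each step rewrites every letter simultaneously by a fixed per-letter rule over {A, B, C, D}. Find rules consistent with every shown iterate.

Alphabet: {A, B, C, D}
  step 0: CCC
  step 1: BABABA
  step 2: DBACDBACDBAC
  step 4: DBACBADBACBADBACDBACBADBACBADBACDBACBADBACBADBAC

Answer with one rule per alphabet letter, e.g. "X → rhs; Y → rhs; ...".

A->C, B->DBA, C->BA, D->BA

  step 1 ⇒ step 2: BABABA ⇒ DBA·C·DBA·C·DBA·C
    A ↦ C
    B ↦ DBA
  step 0 ⇒ step 1: CCC ⇒ BA·BA·BA
    C ↦ BA
    D ↦ BA  (constrained at step 2)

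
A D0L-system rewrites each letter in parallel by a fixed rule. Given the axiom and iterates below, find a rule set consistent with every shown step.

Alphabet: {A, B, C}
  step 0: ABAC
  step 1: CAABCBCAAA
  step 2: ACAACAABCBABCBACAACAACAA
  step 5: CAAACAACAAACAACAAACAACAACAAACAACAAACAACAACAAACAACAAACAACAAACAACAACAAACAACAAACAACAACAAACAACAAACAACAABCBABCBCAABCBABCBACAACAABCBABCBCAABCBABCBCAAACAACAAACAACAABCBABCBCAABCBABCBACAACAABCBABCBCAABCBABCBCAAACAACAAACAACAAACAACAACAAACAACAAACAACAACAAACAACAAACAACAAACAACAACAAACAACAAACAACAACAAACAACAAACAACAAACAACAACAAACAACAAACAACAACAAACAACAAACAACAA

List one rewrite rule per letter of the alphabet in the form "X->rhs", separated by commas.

  step 1 ⇒ step 2: CAABCBCAAA ⇒ A·CAA·CAA·BCB·A·BCB·A·CAA·CAA·CAA
    A ↦ CAA
    B ↦ BCB
    C ↦ A

A->CAA, B->BCB, C->A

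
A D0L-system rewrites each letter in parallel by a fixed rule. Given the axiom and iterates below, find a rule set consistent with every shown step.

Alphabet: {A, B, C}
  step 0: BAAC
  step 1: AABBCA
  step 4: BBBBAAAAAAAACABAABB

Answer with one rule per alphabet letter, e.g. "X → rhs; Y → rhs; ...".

  step 0 ⇒ step 1: BAAC ⇒ AA·B·B·CA
    A ↦ B
    B ↦ AA
    C ↦ CA

A->B, B->AA, C->CA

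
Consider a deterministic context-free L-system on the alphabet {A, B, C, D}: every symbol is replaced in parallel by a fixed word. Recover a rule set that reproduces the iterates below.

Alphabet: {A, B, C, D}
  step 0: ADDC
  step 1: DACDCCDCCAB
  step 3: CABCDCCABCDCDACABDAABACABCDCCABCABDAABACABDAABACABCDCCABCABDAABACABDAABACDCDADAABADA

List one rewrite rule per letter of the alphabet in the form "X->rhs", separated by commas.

A->DA, B->ABA, C->CAB, D->CDC

  step 0 ⇒ step 1: ADDC ⇒ DA·CDC·CDC·CAB
    A ↦ DA
    C ↦ CAB
    D ↦ CDC
    B ↦ ABA  (constrained at step 1)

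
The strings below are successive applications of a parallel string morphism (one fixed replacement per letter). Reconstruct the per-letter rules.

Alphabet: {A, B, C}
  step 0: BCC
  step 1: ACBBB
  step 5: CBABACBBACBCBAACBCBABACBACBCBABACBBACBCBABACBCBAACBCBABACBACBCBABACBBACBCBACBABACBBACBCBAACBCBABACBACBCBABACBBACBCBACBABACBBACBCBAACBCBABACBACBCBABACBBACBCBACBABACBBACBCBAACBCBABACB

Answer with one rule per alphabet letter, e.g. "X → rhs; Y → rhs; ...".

  step 0 ⇒ step 1: BCC ⇒ ACB·B·B
    B ↦ ACB
    C ↦ B
    A ↦ CBA  (constrained at step 1)

A->CBA, B->ACB, C->B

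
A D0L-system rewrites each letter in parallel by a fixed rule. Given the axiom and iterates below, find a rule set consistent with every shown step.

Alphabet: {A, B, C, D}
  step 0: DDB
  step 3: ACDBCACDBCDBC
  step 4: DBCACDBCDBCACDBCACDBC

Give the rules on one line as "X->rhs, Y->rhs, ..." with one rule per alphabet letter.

  step 3 ⇒ step 4: ACDBCACDBCDBC ⇒ D·BC·AC·D·BC·D·BC·AC·D·BC·AC·D·BC
    A ↦ D
    B ↦ D
    C ↦ BC
    D ↦ AC

A->D, B->D, C->BC, D->AC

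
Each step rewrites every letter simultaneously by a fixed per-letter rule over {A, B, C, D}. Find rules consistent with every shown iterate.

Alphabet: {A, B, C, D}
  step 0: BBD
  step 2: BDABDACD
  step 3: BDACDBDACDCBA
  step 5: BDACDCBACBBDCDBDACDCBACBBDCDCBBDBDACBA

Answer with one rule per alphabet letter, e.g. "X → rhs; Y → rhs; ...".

A->CD, B->BD, C->CB, D->A

  step 2 ⇒ step 3: BDABDACD ⇒ BD·A·CD·BD·A·CD·CB·A
    A ↦ CD
    B ↦ BD
    C ↦ CB
    D ↦ A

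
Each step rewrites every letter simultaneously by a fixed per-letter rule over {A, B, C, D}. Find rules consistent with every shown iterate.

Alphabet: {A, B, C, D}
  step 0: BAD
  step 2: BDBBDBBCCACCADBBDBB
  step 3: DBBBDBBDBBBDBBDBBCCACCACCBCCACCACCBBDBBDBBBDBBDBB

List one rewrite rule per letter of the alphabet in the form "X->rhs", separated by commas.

A->CCB, B->DBB, C->CCA, D->B

  step 2 ⇒ step 3: BDBBDBBCCACCADBBDBB ⇒ DBB·B·DBB·DBB·B·DBB·DBB·CCA·CCA·CCB·CCA·CCA·CCB·B·DBB·DBB·B·DBB·DBB
    A ↦ CCB
    B ↦ DBB
    C ↦ CCA
    D ↦ B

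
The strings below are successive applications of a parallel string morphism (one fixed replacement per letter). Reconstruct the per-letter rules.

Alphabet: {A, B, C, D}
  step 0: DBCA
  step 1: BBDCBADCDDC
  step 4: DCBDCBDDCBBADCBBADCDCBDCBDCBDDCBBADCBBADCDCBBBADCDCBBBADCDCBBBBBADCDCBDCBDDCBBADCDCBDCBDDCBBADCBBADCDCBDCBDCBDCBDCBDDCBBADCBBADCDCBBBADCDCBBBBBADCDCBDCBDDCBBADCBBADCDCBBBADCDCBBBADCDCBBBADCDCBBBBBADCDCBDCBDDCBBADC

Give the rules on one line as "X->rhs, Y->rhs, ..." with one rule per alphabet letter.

A->DDC, B->DCB, C->ADC, D->BB

  step 0 ⇒ step 1: DBCA ⇒ BB·DCB·ADC·DDC
    A ↦ DDC
    B ↦ DCB
    C ↦ ADC
    D ↦ BB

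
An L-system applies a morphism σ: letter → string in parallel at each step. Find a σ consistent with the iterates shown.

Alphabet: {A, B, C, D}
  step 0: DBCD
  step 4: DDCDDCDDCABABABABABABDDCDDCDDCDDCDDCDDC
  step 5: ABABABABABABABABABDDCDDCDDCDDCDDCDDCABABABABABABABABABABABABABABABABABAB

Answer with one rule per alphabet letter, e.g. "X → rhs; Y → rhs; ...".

A->D, B->DC, C->AB, D->AB

  step 4 ⇒ step 5: DDCDDCDDCABABABABABABDDCDDCDDCDDCDDCDDC ⇒ AB·AB·AB·AB·AB·AB·AB·AB·AB·D·DC·D·DC·D·DC·D·DC·D·DC·D·DC·AB·AB·AB·AB·AB·AB·AB·AB·AB·AB·AB·AB·AB·AB·AB·AB·AB·AB
    A ↦ D
    B ↦ DC
    C ↦ AB
    D ↦ AB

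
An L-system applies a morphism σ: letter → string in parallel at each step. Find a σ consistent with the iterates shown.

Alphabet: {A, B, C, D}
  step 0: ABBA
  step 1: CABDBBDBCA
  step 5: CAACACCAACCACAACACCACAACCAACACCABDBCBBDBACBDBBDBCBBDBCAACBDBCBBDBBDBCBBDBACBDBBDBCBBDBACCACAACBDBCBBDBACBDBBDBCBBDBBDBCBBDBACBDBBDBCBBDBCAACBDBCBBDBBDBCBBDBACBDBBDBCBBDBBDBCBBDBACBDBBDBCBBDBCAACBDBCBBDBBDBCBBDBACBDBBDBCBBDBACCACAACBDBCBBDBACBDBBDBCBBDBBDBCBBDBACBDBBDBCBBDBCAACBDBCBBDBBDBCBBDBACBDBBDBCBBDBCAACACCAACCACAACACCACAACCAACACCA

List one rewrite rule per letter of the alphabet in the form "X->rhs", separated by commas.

  step 0 ⇒ step 1: ABBA ⇒ CA·BDB·BDB·CA
    A ↦ CA
    B ↦ BDB
    C ↦ AC  (constrained at step 1)
    D ↦ CB  (constrained at step 1)

A->CA, B->BDB, C->AC, D->CB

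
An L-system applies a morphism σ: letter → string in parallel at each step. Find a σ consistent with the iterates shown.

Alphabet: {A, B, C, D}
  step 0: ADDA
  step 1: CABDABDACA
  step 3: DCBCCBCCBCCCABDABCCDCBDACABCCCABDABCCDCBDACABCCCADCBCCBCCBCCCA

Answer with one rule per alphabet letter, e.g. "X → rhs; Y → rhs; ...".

  step 0 ⇒ step 1: ADDA ⇒ CA·BDA·BDA·CA
    A ↦ CA
    D ↦ BDA
    B ↦ DC  (constrained at step 1)
    C ↦ BCC  (constrained at step 1)

A->CA, B->DC, C->BCC, D->BDA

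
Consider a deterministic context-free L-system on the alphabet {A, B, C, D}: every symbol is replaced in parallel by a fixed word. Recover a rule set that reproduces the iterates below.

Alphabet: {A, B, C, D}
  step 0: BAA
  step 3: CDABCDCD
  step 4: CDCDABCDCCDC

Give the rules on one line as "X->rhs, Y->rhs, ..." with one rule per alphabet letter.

  step 3 ⇒ step 4: CDABCDCD ⇒ CD·C·D·AB·CD·C·CD·C
    A ↦ D
    B ↦ AB
    C ↦ CD
    D ↦ C

A->D, B->AB, C->CD, D->C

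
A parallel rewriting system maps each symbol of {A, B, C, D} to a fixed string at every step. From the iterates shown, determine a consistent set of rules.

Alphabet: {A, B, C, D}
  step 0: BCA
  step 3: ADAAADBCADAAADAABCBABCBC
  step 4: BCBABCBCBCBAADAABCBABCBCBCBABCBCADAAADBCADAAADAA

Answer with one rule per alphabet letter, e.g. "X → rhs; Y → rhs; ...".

A->BC, B->AD, C->AA, D->BA

  step 3 ⇒ step 4: ADAAADBCADAAADAABCBABCBC ⇒ BC·BA·BC·BC·BC·BA·AD·AA·BC·BA·BC·BC·BC·BA·BC·BC·AD·AA·AD·BC·AD·AA·AD·AA
    A ↦ BC
    B ↦ AD
    C ↦ AA
    D ↦ BA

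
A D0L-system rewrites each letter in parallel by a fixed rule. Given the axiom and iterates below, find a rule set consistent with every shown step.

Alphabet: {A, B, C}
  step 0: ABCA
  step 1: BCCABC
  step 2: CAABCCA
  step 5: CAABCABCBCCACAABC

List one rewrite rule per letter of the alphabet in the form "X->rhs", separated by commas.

A->BC, B->C, C->A

  step 1 ⇒ step 2: BCCABC ⇒ C·A·A·BC·C·A
    A ↦ BC
    B ↦ C
    C ↦ A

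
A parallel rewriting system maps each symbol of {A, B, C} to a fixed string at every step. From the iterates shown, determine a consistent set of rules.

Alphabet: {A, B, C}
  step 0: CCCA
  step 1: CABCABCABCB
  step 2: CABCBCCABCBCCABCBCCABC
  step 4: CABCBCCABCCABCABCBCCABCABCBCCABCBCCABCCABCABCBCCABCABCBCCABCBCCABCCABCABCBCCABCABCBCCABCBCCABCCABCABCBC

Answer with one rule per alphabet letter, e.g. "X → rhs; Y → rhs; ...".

  step 1 ⇒ step 2: CABCABCABCB ⇒ CAB·CB·C·CAB·CB·C·CAB·CB·C·CAB·C
    A ↦ CB
    B ↦ C
    C ↦ CAB

A->CB, B->C, C->CAB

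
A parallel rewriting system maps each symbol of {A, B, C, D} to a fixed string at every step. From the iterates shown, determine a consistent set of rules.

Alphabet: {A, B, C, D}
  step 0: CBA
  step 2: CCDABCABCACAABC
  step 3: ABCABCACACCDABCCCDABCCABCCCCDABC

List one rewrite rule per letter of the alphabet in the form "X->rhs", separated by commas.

  step 2 ⇒ step 3: CCDABCABCACAABC ⇒ ABC·ABC·ACA·C·CD·ABC·C·CD·ABC·C·ABC·C·C·CD·ABC
    A ↦ C
    B ↦ CD
    C ↦ ABC
    D ↦ ACA

A->C, B->CD, C->ABC, D->ACA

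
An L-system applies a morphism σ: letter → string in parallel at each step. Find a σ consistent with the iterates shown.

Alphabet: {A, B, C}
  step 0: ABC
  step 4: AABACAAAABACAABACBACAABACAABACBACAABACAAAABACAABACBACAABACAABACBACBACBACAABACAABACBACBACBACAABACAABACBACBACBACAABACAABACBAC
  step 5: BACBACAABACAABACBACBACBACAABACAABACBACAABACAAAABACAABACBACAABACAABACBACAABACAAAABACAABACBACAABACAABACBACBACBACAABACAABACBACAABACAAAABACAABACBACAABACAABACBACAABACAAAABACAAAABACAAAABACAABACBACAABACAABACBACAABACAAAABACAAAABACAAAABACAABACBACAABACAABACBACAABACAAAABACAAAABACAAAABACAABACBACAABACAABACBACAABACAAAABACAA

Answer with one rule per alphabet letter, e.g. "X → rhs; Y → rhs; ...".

A->BAC, B->AA, C->AA

  step 4 ⇒ step 5: AABACAAAABACAABACBACAABACAABACBACAABACAAAABACAABACBACAABACAABACBACBACBACAABACAABACBACBACBACAABACAABACBACBACBACAABACAABACBAC ⇒ BAC·BAC·AA·BAC·AA·BAC·BAC·BAC·BAC·AA·BAC·AA·BAC·BAC·AA·BAC·AA·AA·BAC·AA·BAC·BAC·AA·BAC·AA·BAC·BAC·AA·BAC·AA·AA·BAC·AA·BAC·BAC·AA·BAC·AA·BAC·BAC·BAC·BAC·AA·BAC·AA·BAC·BAC·AA·BAC·AA·AA·BAC·AA·BAC·BAC·AA·BAC·AA·BAC·BAC·AA·BAC·AA·AA·BAC·AA·AA·BAC·AA·AA·BAC·AA·BAC·BAC·AA·BAC·AA·BAC·BAC·AA·BAC·AA·AA·BAC·AA·AA·BAC·AA·AA·BAC·AA·BAC·BAC·AA·BAC·AA·BAC·BAC·AA·BAC·AA·AA·BAC·AA·AA·BAC·AA·AA·BAC·AA·BAC·BAC·AA·BAC·AA·BAC·BAC·AA·BAC·AA·AA·BAC·AA
    A ↦ BAC
    B ↦ AA
    C ↦ AA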